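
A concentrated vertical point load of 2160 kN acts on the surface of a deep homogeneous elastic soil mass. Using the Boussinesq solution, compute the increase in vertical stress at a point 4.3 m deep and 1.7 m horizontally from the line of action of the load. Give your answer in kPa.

Δσ_z ≈ 38.8 kPa

Boussinesq vertical stress below a point load on an elastic half-space:
Δσ_z = 3P/(2πz²) · [1 + (r/z)²]^(−5/2)
r/z = 1.7/4.3 = 0.39535; [1+(r/z)²]^(−5/2) = 0.69554.
Δσ_z = 3×2160/(2π×4.3²) × 0.69554 = 55.777 × 0.69554 = 38.8 kPa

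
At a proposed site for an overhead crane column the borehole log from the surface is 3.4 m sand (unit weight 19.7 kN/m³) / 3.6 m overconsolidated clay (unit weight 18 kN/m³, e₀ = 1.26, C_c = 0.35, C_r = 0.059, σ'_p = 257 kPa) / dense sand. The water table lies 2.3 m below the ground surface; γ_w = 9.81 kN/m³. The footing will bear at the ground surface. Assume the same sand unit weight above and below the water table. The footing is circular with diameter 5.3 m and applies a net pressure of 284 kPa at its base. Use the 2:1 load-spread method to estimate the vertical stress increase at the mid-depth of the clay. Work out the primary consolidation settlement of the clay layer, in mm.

S_c ≈ 28.7 mm

Mid-depth of clay below the ground surface: z = 3.4 + 3.6/2 = 5.2 m.
Total vertical stress at mid-clay: σ_v = 19.7×3.4 + 18×1.8 = 99.38 kPa.
Pore pressure: u = 9.81×(5.2 − 2.3) = 28.449 kPa.
Initial effective stress: σ'_0 = σ_v − u = 99.38 − 28.449 = 70.931 kPa.
Stress increase at mid-clay by the 2:1 spreading method:
Δσ ≈ qD²/(D+z)² = 284×5.3²/(5.3+5.2)² = 72.359 kPa
Final effective stress: σ'_f = 70.931 + 72.359 = 143.29 kPa.
σ'_f = 143.29 ≤ σ'_p = 257 kPa, so the clay remains overconsolidated and only the recompression index applies:
S_c = C_r·H/(1+e₀)·log₁₀(σ'_f/σ'_0) = 0.059×3.6/2.26×log₁₀(143.29/70.931)
    = 0.093981 × 0.30538 = 0.0287 m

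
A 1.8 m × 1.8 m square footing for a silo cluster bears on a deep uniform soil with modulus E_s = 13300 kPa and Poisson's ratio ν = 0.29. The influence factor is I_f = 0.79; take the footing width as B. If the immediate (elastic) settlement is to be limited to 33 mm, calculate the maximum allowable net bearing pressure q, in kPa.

S_e = q·B·(1−ν²)/E_s · I_f  ⇒  q = S_e·E_s / (B·(1−ν²)·I_f).
q = 0.033 × 13300 / (1.8 × 0.9159 × 0.79) = 337 kPa

q ≈ 337 kPa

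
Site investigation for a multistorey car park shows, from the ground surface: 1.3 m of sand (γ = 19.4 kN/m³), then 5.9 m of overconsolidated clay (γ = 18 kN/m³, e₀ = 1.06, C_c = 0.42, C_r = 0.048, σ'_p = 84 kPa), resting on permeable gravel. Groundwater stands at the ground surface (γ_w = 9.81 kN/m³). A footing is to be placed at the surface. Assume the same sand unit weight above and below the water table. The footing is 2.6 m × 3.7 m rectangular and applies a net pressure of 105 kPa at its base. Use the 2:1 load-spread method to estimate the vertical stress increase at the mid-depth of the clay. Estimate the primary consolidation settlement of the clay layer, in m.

S_c ≈ 0.0245 m

Mid-depth of clay below the ground surface: z = 1.3 + 5.9/2 = 4.25 m.
Total vertical stress at mid-clay: σ_v = 19.4×1.3 + 18×2.95 = 78.32 kPa.
Pore pressure: u = 9.81×(4.25 − 0) = 41.693 kPa.
Initial effective stress: σ'_0 = σ_v − u = 78.32 − 41.693 = 36.627 kPa.
Stress increase at mid-clay by the 2:1 spreading method:
Δσ = qBL/((B+z)(L+z)) = 105×2.6×3.7/((2.6+4.25)(3.7+4.25)) = 18.548 kPa
Final effective stress: σ'_f = 36.627 + 18.548 = 55.175 kPa.
σ'_f = 55.175 ≤ σ'_p = 84 kPa, so the clay remains overconsolidated and only the recompression index applies:
S_c = C_r·H/(1+e₀)·log₁₀(σ'_f/σ'_0) = 0.048×5.9/2.06×log₁₀(55.175/36.627)
    = 0.13748 × 0.17794 = 0.02446 m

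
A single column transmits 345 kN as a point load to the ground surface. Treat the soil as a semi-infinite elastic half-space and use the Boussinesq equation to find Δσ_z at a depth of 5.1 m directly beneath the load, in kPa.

Boussinesq vertical stress below a point load on an elastic half-space:
Δσ_z = 3P/(2πz²) · [1 + (r/z)²]^(−5/2)
r/z = 0/5.1 = 0; [1+(r/z)²]^(−5/2) = 1.
Δσ_z = 3×345/(2π×5.1²) × 1 = 6.3332 × 1 = 6.333 kPa

Δσ_z ≈ 6.33 kPa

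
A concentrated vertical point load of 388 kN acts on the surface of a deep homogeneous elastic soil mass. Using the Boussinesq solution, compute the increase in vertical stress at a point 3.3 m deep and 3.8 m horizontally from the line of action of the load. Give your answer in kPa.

Boussinesq vertical stress below a point load on an elastic half-space:
Δσ_z = 3P/(2πz²) · [1 + (r/z)²]^(−5/2)
r/z = 3.8/3.3 = 1.1515; [1+(r/z)²]^(−5/2) = 0.12119.
Δσ_z = 3×388/(2π×3.3²) × 0.12119 = 17.012 × 0.12119 = 2.062 kPa

Δσ_z ≈ 2.06 kPa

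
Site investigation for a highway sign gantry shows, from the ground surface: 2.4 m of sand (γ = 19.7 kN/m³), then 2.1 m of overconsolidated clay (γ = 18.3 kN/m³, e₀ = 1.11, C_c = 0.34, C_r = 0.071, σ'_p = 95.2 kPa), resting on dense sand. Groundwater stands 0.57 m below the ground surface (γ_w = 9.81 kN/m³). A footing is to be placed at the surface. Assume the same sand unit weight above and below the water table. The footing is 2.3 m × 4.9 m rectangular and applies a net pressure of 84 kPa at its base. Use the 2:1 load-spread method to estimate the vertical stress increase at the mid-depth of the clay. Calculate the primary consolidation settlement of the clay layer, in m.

S_c ≈ 0.0128 m

Mid-depth of clay below the ground surface: z = 2.4 + 2.1/2 = 3.45 m.
Total vertical stress at mid-clay: σ_v = 19.7×2.4 + 18.3×1.05 = 66.495 kPa.
Pore pressure: u = 9.81×(3.45 − 0.57) = 28.253 kPa.
Initial effective stress: σ'_0 = σ_v − u = 66.495 − 28.253 = 38.242 kPa.
Stress increase at mid-clay by the 2:1 spreading method:
Δσ = qBL/((B+z)(L+z)) = 84×2.3×4.9/((2.3+3.45)(4.9+3.45)) = 19.717 kPa
Final effective stress: σ'_f = 38.242 + 19.717 = 57.959 kPa.
σ'_f = 57.959 ≤ σ'_p = 95.2 kPa, so the clay remains overconsolidated and only the recompression index applies:
S_c = C_r·H/(1+e₀)·log₁₀(σ'_f/σ'_0) = 0.071×2.1/2.11×log₁₀(57.959/38.242)
    = 0.070663 × 0.18058 = 0.01276 m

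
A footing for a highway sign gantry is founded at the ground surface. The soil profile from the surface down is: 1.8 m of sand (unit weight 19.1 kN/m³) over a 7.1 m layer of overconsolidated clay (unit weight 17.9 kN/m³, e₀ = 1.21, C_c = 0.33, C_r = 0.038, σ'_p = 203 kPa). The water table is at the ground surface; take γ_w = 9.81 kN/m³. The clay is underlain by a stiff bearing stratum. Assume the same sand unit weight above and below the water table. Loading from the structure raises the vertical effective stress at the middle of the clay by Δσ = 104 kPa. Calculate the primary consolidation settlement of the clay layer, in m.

Mid-depth of clay below the ground surface: z = 1.8 + 7.1/2 = 5.35 m.
Total vertical stress at mid-clay: σ_v = 19.1×1.8 + 17.9×3.55 = 97.925 kPa.
Pore pressure: u = 9.81×(5.35 − 0) = 52.483 kPa.
Initial effective stress: σ'_0 = σ_v − u = 97.925 − 52.483 = 45.442 kPa.
Final effective stress: σ'_f = 45.442 + 104 = 149.44 kPa.
σ'_f = 149.44 ≤ σ'_p = 203 kPa, so the clay remains overconsolidated and only the recompression index applies:
S_c = C_r·H/(1+e₀)·log₁₀(σ'_f/σ'_0) = 0.038×7.1/2.21×log₁₀(149.44/45.442)
    = 0.12208 × 0.51701 = 0.06312 m

S_c ≈ 0.0631 m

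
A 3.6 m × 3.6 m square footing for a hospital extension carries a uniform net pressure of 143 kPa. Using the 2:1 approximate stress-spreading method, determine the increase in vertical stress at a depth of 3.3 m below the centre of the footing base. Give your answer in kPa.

Δσ_z ≈ 38.9 kPa

By the 2:1 method the load spreads at 1 horizontal : 2 vertical, so at depth z the loaded area has grown by z in each plan dimension:
Δσ = qBL/((B+z)(L+z)) = 143×3.6×3.6/((3.6+3.3)(3.6+3.3)) = 38.926 kPa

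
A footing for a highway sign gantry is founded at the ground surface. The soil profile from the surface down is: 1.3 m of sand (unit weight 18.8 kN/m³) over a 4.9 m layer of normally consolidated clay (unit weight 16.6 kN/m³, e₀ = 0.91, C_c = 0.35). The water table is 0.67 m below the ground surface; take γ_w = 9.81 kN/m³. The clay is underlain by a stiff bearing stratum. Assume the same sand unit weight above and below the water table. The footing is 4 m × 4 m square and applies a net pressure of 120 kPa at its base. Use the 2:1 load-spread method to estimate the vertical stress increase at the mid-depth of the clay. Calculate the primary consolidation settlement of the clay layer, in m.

S_c ≈ 0.254 m

Mid-depth of clay below the ground surface: z = 1.3 + 4.9/2 = 3.75 m.
Total vertical stress at mid-clay: σ_v = 18.8×1.3 + 16.6×2.45 = 65.11 kPa.
Pore pressure: u = 9.81×(3.75 − 0.67) = 30.215 kPa.
Initial effective stress: σ'_0 = σ_v − u = 65.11 − 30.215 = 34.895 kPa.
Stress increase at mid-clay by the 2:1 spreading method:
Δσ = qBL/((B+z)(L+z)) = 120×4×4/((4+3.75)(4+3.75)) = 31.967 kPa
Final effective stress: σ'_f = σ'_0 + Δσ = 34.895 + 31.967 = 66.862 kPa.
Normally consolidated clay, so the full stress increment lies on the virgin compression line:
S_c = C_c·H/(1+e₀)·log₁₀(σ'_f/σ'_0) = 0.35×4.9/(1+0.91)×log₁₀(66.862/34.895)
    = 0.89791 × 0.28242 = 0.2536 m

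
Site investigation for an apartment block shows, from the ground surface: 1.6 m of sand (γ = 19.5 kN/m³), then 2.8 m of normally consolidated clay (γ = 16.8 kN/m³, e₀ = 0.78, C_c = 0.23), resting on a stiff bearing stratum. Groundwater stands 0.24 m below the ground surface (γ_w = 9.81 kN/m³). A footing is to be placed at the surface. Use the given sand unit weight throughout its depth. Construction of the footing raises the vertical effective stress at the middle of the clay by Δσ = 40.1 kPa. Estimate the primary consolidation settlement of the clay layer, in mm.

S_c ≈ 141 mm

Mid-depth of clay below the ground surface: z = 1.6 + 2.8/2 = 3 m.
Total vertical stress at mid-clay: σ_v = 19.5×1.6 + 16.8×1.4 = 54.72 kPa.
Pore pressure: u = 9.81×(3 − 0.24) = 27.076 kPa.
Initial effective stress: σ'_0 = σ_v − u = 54.72 − 27.076 = 27.644 kPa.
Final effective stress: σ'_f = σ'_0 + Δσ = 27.644 + 40.1 = 67.744 kPa.
Normally consolidated clay, so the full stress increment lies on the virgin compression line:
S_c = C_c·H/(1+e₀)·log₁₀(σ'_f/σ'_0) = 0.23×2.8/(1+0.78)×log₁₀(67.744/27.644)
    = 0.3618 × 0.38927 = 0.1408 m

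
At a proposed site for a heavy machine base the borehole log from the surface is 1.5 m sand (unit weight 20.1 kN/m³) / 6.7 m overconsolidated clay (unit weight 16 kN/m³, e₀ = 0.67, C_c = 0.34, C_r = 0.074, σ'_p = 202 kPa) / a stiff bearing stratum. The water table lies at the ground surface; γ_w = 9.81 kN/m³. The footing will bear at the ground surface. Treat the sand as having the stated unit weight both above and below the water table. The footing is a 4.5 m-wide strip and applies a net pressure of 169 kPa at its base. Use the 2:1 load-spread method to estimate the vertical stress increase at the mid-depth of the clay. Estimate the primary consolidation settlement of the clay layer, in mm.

S_c ≈ 152 mm

Mid-depth of clay below the ground surface: z = 1.5 + 6.7/2 = 4.85 m.
Total vertical stress at mid-clay: σ_v = 20.1×1.5 + 16×3.35 = 83.75 kPa.
Pore pressure: u = 9.81×(4.85 − 0) = 47.578 kPa.
Initial effective stress: σ'_0 = σ_v − u = 83.75 − 47.578 = 36.172 kPa.
Stress increase at mid-clay by the 2:1 spreading method:
Δσ = qB/(B+z) = 169×4.5/(4.5+4.85) = 81.337 kPa
Final effective stress: σ'_f = 36.172 + 81.337 = 117.51 kPa.
σ'_f = 117.51 ≤ σ'_p = 202 kPa, so the clay remains overconsolidated and only the recompression index applies:
S_c = C_r·H/(1+e₀)·log₁₀(σ'_f/σ'_0) = 0.074×6.7/1.67×log₁₀(117.51/36.172)
    = 0.29689 × 0.5117 = 0.1519 m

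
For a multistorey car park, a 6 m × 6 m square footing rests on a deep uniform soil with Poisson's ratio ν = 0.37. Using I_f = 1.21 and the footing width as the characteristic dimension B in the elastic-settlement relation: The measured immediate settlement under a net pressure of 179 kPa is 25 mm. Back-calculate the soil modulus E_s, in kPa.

S_e = q·B·(1−ν²)/E_s · I_f  ⇒  E_s = q·B·(1−ν²)·I_f / S_e.
E_s = 179 × 6 × 0.8631 × 1.21 / 0.025 = 44870 kPa

E_s ≈ 44900 kPa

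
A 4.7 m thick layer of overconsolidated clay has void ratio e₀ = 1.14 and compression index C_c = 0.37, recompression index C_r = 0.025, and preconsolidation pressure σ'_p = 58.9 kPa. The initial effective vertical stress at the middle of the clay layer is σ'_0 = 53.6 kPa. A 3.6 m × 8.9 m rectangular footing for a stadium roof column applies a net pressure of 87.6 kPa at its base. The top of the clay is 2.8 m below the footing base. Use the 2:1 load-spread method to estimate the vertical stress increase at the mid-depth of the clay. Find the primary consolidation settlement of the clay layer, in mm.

S_c ≈ 94.2 mm

Mid-depth of clay below the footing base: z = 2.8 + 4.7/2 = 5.15 m.
Stress increase at mid-clay by the 2:1 spreading method:
Δσ = qBL/((B+z)(L+z)) = 87.6×3.6×8.9/((3.6+5.15)(8.9+5.15)) = 22.83 kPa
Final effective stress: σ'_f = 53.6 + 22.83 = 76.43 kPa.
σ'_f = 76.43 > σ'_p = 58.9 kPa, so the stress path crosses the preconsolidation pressure — recompression up to σ'_p, then virgin compression beyond:
S_c = H/(1+e₀)·[C_r·log₁₀(σ'_p/σ'_0) + C_c·log₁₀(σ'_f/σ'_p)]
    = 4.7/2.14 × [0.025×log₁₀(58.9/53.6) + 0.37×log₁₀(76.43/58.9)]
    = 2.1963 × [0.0010238 + 0.041865] = 0.0942 m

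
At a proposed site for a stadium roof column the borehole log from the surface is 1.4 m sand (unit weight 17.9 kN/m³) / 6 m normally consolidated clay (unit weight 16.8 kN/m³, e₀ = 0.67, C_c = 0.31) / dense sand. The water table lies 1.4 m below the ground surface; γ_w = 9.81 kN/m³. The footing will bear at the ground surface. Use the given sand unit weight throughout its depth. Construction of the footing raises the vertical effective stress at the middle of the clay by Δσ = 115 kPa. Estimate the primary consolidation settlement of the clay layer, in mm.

Mid-depth of clay below the ground surface: z = 1.4 + 6/2 = 4.4 m.
Total vertical stress at mid-clay: σ_v = 17.9×1.4 + 16.8×3 = 75.46 kPa.
Pore pressure: u = 9.81×(4.4 − 1.4) = 29.43 kPa.
Initial effective stress: σ'_0 = σ_v − u = 75.46 − 29.43 = 46.03 kPa.
Final effective stress: σ'_f = σ'_0 + Δσ = 46.03 + 115 = 161.03 kPa.
Normally consolidated clay, so the full stress increment lies on the virgin compression line:
S_c = C_c·H/(1+e₀)·log₁₀(σ'_f/σ'_0) = 0.31×6/(1+0.67)×log₁₀(161.03/46.03)
    = 1.1138 × 0.54387 = 0.6058 m

S_c ≈ 606 mm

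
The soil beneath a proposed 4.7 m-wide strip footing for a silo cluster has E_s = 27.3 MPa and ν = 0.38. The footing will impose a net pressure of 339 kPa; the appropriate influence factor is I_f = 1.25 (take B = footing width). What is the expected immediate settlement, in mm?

S_e ≈ 62.4 mm

Immediate (elastic) settlement: S_e = q·B·(1−ν²)/E_s · I_f.
E_s = 27.3 MPa = 27300 kPa.
S_e = 339 × 4.7 × (1 − 0.38²) / 27300 × 1.25
    = 339 × 4.7 × 0.8556 / 27300 × 1.25
    = 0.06242 m = 62.42 mm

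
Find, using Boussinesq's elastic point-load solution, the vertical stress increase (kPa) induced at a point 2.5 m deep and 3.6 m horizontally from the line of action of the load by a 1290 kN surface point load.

Δσ_z ≈ 5.95 kPa

Boussinesq vertical stress below a point load on an elastic half-space:
Δσ_z = 3P/(2πz²) · [1 + (r/z)²]^(−5/2)
r/z = 3.6/2.5 = 1.44; [1+(r/z)²]^(−5/2) = 0.060378.
Δσ_z = 3×1290/(2π×2.5²) × 0.060378 = 98.549 × 0.060378 = 5.95 kPa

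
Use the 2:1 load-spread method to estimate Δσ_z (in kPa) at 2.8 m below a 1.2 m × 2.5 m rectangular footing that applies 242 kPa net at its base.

By the 2:1 method the load spreads at 1 horizontal : 2 vertical, so at depth z the loaded area has grown by z in each plan dimension:
Δσ = qBL/((B+z)(L+z)) = 242×1.2×2.5/((1.2+2.8)(2.5+2.8)) = 34.245 kPa

Δσ_z ≈ 34.2 kPa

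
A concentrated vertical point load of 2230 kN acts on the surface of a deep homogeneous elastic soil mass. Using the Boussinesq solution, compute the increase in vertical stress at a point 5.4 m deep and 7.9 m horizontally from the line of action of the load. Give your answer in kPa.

Boussinesq vertical stress below a point load on an elastic half-space:
Δσ_z = 3P/(2πz²) · [1 + (r/z)²]^(−5/2)
r/z = 7.9/5.4 = 1.463; [1+(r/z)²]^(−5/2) = 0.057225.
Δσ_z = 3×2230/(2π×5.4²) × 0.057225 = 36.514 × 0.057225 = 2.09 kPa

Δσ_z ≈ 2.09 kPa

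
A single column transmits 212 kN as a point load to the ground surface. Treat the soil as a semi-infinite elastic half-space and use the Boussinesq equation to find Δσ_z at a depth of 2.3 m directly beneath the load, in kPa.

Δσ_z ≈ 19.1 kPa

Boussinesq vertical stress below a point load on an elastic half-space:
Δσ_z = 3P/(2πz²) · [1 + (r/z)²]^(−5/2)
r/z = 0/2.3 = 0; [1+(r/z)²]^(−5/2) = 1.
Δσ_z = 3×212/(2π×2.3²) × 1 = 19.135 × 1 = 19.14 kPa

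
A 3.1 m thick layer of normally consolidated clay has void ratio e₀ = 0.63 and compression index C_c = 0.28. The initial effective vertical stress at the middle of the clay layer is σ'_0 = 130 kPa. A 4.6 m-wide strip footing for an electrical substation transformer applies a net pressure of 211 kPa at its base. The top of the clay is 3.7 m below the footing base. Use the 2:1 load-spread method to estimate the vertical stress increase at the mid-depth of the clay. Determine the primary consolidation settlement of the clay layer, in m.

Mid-depth of clay below the footing base: z = 3.7 + 3.1/2 = 5.25 m.
Stress increase at mid-clay by the 2:1 spreading method:
Δσ = qB/(B+z) = 211×4.6/(4.6+5.25) = 98.538 kPa
Final effective stress: σ'_f = σ'_0 + Δσ = 130 + 98.538 = 228.54 kPa.
Normally consolidated clay, so the full stress increment lies on the virgin compression line:
S_c = C_c·H/(1+e₀)·log₁₀(σ'_f/σ'_0) = 0.28×3.1/(1+0.63)×log₁₀(228.54/130)
    = 0.53252 × 0.24502 = 0.1305 m

S_c ≈ 0.13 m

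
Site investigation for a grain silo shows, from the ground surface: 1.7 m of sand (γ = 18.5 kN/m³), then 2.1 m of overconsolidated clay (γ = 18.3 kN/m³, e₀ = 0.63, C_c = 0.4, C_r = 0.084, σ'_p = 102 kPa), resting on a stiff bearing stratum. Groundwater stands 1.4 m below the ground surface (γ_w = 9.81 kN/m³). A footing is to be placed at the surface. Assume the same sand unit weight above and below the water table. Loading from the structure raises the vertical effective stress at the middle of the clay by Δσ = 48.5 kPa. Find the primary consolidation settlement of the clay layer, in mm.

Mid-depth of clay below the ground surface: z = 1.7 + 2.1/2 = 2.75 m.
Total vertical stress at mid-clay: σ_v = 18.5×1.7 + 18.3×1.05 = 50.665 kPa.
Pore pressure: u = 9.81×(2.75 − 1.4) = 13.244 kPa.
Initial effective stress: σ'_0 = σ_v − u = 50.665 − 13.244 = 37.421 kPa.
Final effective stress: σ'_f = 37.421 + 48.5 = 85.921 kPa.
σ'_f = 85.921 ≤ σ'_p = 102 kPa, so the clay remains overconsolidated and only the recompression index applies:
S_c = C_r·H/(1+e₀)·log₁₀(σ'_f/σ'_0) = 0.084×2.1/1.63×log₁₀(85.921/37.421)
    = 0.10822 × 0.36098 = 0.03906 m

S_c ≈ 39.1 mm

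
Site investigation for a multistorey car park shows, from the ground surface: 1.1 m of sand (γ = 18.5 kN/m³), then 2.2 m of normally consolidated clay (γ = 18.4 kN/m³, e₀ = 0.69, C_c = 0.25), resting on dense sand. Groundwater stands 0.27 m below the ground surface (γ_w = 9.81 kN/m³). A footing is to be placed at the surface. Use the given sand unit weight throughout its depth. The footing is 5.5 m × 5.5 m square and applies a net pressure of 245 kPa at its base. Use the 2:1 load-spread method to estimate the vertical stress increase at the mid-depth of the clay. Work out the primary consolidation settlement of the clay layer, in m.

Mid-depth of clay below the ground surface: z = 1.1 + 2.2/2 = 2.2 m.
Total vertical stress at mid-clay: σ_v = 18.5×1.1 + 18.4×1.1 = 40.59 kPa.
Pore pressure: u = 9.81×(2.2 − 0.27) = 18.933 kPa.
Initial effective stress: σ'_0 = σ_v − u = 40.59 − 18.933 = 21.657 kPa.
Stress increase at mid-clay by the 2:1 spreading method:
Δσ = qBL/((B+z)(L+z)) = 245×5.5×5.5/((5.5+2.2)(5.5+2.2)) = 125 kPa
Final effective stress: σ'_f = σ'_0 + Δσ = 21.657 + 125 = 146.66 kPa.
Normally consolidated clay, so the full stress increment lies on the virgin compression line:
S_c = C_c·H/(1+e₀)·log₁₀(σ'_f/σ'_0) = 0.25×2.2/(1+0.69)×log₁₀(146.66/21.657)
    = 0.32544 × 0.83071 = 0.2703 m

S_c ≈ 0.27 m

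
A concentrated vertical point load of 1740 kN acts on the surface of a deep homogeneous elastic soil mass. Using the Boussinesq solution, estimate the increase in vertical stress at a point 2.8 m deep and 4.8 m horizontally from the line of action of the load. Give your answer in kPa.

Boussinesq vertical stress below a point load on an elastic half-space:
Δσ_z = 3P/(2πz²) · [1 + (r/z)²]^(−5/2)
r/z = 4.8/2.8 = 1.7143; [1+(r/z)²]^(−5/2) = 0.032479.
Δσ_z = 3×1740/(2π×2.8²) × 0.032479 = 105.97 × 0.032479 = 3.442 kPa

Δσ_z ≈ 3.44 kPa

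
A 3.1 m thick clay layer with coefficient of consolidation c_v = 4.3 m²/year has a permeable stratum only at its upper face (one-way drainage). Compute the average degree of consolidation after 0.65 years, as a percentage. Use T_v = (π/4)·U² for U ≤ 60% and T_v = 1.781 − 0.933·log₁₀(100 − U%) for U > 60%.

Drainage path length: H_d = H = 3.1 m (single drainage).
T_v = c_v·t/H_d² = 4.3×0.65/3.1² = 0.29084.
T_v = 0.29084 corresponds to the U > 60% branch:
U = 1 − 10^((1.781 − T_v)/0.933)/100 = 0.6045

U ≈ 60.4 %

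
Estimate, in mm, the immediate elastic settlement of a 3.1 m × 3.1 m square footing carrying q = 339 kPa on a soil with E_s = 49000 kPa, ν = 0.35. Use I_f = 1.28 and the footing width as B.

S_e ≈ 24.1 mm

Immediate (elastic) settlement: S_e = q·B·(1−ν²)/E_s · I_f.
S_e = 339 × 3.1 × (1 − 0.35²) / 49000 × 1.28
    = 339 × 3.1 × 0.8775 / 49000 × 1.28
    = 0.02409 m = 24.09 mm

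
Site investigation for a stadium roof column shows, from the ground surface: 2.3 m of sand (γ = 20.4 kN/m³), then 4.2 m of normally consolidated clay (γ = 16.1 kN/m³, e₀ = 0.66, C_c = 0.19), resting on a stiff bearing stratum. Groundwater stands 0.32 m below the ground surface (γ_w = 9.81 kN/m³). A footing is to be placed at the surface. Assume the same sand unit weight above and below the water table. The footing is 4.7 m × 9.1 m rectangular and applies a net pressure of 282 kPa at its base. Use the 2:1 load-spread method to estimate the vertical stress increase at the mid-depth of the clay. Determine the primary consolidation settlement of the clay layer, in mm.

S_c ≈ 256 mm

Mid-depth of clay below the ground surface: z = 2.3 + 4.2/2 = 4.4 m.
Total vertical stress at mid-clay: σ_v = 20.4×2.3 + 16.1×2.1 = 80.73 kPa.
Pore pressure: u = 9.81×(4.4 − 0.32) = 40.025 kPa.
Initial effective stress: σ'_0 = σ_v − u = 80.73 − 40.025 = 40.705 kPa.
Stress increase at mid-clay by the 2:1 spreading method:
Δσ = qBL/((B+z)(L+z)) = 282×4.7×9.1/((4.7+4.4)(9.1+4.4)) = 98.178 kPa
Final effective stress: σ'_f = σ'_0 + Δσ = 40.705 + 98.178 = 138.88 kPa.
Normally consolidated clay, so the full stress increment lies on the virgin compression line:
S_c = C_c·H/(1+e₀)·log₁₀(σ'_f/σ'_0) = 0.19×4.2/(1+0.66)×log₁₀(138.88/40.705)
    = 0.48072 × 0.53299 = 0.2562 m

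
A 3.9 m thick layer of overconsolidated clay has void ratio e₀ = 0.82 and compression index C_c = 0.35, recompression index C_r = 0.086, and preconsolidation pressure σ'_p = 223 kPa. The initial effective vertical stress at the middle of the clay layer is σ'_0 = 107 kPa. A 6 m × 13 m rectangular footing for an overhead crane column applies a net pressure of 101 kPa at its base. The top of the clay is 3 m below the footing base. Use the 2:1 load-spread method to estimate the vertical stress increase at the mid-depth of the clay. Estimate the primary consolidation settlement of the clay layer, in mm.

S_c ≈ 25.5 mm

Mid-depth of clay below the footing base: z = 3 + 3.9/2 = 4.95 m.
Stress increase at mid-clay by the 2:1 spreading method:
Δσ = qBL/((B+z)(L+z)) = 101×6×13/((6+4.95)(13+4.95)) = 40.081 kPa
Final effective stress: σ'_f = 107 + 40.081 = 147.08 kPa.
σ'_f = 147.08 ≤ σ'_p = 223 kPa, so the clay remains overconsolidated and only the recompression index applies:
S_c = C_r·H/(1+e₀)·log₁₀(σ'_f/σ'_0) = 0.086×3.9/1.82×log₁₀(147.08/107)
    = 0.18429 × 0.13817 = 0.02546 m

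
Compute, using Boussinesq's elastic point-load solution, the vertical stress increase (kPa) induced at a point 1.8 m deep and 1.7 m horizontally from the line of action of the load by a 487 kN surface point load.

Δσ_z ≈ 14.6 kPa

Boussinesq vertical stress below a point load on an elastic half-space:
Δσ_z = 3P/(2πz²) · [1 + (r/z)²]^(−5/2)
r/z = 1.7/1.8 = 0.94444; [1+(r/z)²]^(−5/2) = 0.2031.
Δσ_z = 3×487/(2π×1.8²) × 0.2031 = 71.767 × 0.2031 = 14.58 kPa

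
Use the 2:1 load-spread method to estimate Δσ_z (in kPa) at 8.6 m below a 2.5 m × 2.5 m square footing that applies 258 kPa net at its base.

Δσ_z ≈ 13.1 kPa

By the 2:1 method the load spreads at 1 horizontal : 2 vertical, so at depth z the loaded area has grown by z in each plan dimension:
Δσ = qBL/((B+z)(L+z)) = 258×2.5×2.5/((2.5+8.6)(2.5+8.6)) = 13.087 kPa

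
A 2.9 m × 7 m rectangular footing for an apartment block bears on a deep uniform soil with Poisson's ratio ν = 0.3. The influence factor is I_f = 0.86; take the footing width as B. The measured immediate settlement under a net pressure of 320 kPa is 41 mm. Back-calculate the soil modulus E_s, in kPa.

E_s ≈ 17700 kPa

S_e = q·B·(1−ν²)/E_s · I_f  ⇒  E_s = q·B·(1−ν²)·I_f / S_e.
E_s = 320 × 2.9 × 0.91 × 0.86 / 0.041 = 17710 kPa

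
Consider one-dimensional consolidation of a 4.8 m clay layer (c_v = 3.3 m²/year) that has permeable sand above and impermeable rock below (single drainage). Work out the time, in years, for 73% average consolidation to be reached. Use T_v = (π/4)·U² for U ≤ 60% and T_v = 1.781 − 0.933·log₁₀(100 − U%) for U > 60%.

t ≈ 3.11 years

Drainage path length: H_d = H = 4.8 m (single drainage).
U > 60%: T_v = 1.781 − 0.933·log₁₀(100 − 73) = 0.44554.
t = T_v·H_d²/c_v = 0.44554×4.8²/3.3 = 3.111 years.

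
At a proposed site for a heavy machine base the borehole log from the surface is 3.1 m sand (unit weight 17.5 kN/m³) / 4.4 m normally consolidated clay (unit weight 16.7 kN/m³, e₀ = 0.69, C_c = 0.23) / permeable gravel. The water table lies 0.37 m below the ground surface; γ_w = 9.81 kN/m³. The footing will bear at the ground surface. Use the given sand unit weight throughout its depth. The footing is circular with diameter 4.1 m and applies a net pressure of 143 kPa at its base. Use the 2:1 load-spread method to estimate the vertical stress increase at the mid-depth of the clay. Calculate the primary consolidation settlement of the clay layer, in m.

Mid-depth of clay below the ground surface: z = 3.1 + 4.4/2 = 5.3 m.
Total vertical stress at mid-clay: σ_v = 17.5×3.1 + 16.7×2.2 = 90.99 kPa.
Pore pressure: u = 9.81×(5.3 − 0.37) = 48.363 kPa.
Initial effective stress: σ'_0 = σ_v − u = 90.99 − 48.363 = 42.627 kPa.
Stress increase at mid-clay by the 2:1 spreading method:
Δσ ≈ qD²/(D+z)² = 143×4.1²/(4.1+5.3)² = 27.205 kPa
Final effective stress: σ'_f = σ'_0 + Δσ = 42.627 + 27.205 = 69.832 kPa.
Normally consolidated clay, so the full stress increment lies on the virgin compression line:
S_c = C_c·H/(1+e₀)·log₁₀(σ'_f/σ'_0) = 0.23×4.4/(1+0.69)×log₁₀(69.832/42.627)
    = 0.59882 × 0.21437 = 0.1284 m

S_c ≈ 0.128 m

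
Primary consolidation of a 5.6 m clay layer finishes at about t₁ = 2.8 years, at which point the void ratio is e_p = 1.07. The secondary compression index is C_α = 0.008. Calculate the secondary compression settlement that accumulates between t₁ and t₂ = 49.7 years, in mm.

Secondary compression: S_s = C_α·H/(1+e_p)·log₁₀(t₂/t₁)
S_s = 0.008×5.6/(1+1.07)×log₁₀(49.7/2.8)
    = 0.02164 × 1.249 = 0.02704 m

S_s ≈ 27 mm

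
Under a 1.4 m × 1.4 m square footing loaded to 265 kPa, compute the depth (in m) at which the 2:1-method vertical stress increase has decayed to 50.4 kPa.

2:1 spreading — at depth z the loaded area has grown by z in each plan dimension:
qB²/(B+z)² = Δσ_z ⇒ z = B(√(q/Δσ_z) − 1) = 1.4×(√(265/50.4) − 1) = 1.81 m

z ≈ 1.81 m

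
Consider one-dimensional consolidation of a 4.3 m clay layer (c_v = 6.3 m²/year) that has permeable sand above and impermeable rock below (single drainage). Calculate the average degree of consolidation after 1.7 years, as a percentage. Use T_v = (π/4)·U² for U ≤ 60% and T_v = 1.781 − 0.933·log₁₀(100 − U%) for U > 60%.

U ≈ 80.6 %

Drainage path length: H_d = H = 4.3 m (single drainage).
T_v = c_v·t/H_d² = 6.3×1.7/4.3² = 0.57923.
T_v = 0.57923 corresponds to the U > 60% branch:
U = 1 − 10^((1.781 − T_v)/0.933)/100 = 0.8059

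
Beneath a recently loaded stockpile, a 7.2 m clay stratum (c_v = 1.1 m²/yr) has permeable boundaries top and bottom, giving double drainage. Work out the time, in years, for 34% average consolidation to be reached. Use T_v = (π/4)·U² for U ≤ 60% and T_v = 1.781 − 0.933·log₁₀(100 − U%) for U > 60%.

Drainage path length: H_d = H/2 = 3.6 m (double drainage).
U ≤ 60%: T_v = (π/4)·U² = (π/4)×0.34² = 0.090792.
t = T_v·H_d²/c_v = 0.090792×3.6²/1.1 = 1.07 years.

t ≈ 1.07 years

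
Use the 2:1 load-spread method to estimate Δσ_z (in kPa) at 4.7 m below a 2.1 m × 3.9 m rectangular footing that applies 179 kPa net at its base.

By the 2:1 method the load spreads at 1 horizontal : 2 vertical, so at depth z the loaded area has grown by z in each plan dimension:
Δσ = qBL/((B+z)(L+z)) = 179×2.1×3.9/((2.1+4.7)(3.9+4.7)) = 25.069 kPa

Δσ_z ≈ 25.1 kPa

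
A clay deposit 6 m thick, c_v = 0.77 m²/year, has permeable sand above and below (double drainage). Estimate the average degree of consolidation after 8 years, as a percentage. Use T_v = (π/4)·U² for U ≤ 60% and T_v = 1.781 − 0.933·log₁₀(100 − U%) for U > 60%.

U ≈ 85 %

Drainage path length: H_d = H/2 = 3 m (double drainage).
T_v = c_v·t/H_d² = 0.77×8/3² = 0.68444.
T_v = 0.68444 corresponds to the U > 60% branch:
U = 1 − 10^((1.781 − T_v)/0.933)/100 = 0.8503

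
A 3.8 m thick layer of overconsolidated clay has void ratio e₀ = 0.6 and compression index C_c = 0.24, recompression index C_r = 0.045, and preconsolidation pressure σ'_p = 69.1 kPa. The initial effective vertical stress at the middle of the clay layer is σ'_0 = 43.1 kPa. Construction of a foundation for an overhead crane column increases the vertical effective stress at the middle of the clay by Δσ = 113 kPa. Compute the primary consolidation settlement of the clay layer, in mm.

S_c ≈ 224 mm

Final effective stress: σ'_f = 43.1 + 113 = 156.1 kPa.
σ'_f = 156.1 > σ'_p = 69.1 kPa, so the stress path crosses the preconsolidation pressure — recompression up to σ'_p, then virgin compression beyond:
S_c = H/(1+e₀)·[C_r·log₁₀(σ'_p/σ'_0) + C_c·log₁₀(σ'_f/σ'_p)]
    = 3.8/1.6 × [0.045×log₁₀(69.1/43.1) + 0.24×log₁₀(156.1/69.1)]
    = 2.375 × [0.009225 + 0.084942] = 0.2236 m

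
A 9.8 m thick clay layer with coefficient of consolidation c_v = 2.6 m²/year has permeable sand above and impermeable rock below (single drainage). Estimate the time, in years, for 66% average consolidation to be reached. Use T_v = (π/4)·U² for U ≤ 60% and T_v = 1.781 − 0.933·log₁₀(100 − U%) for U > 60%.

Drainage path length: H_d = H = 9.8 m (single drainage).
U > 60%: T_v = 1.781 − 0.933·log₁₀(100 − 66) = 0.35213.
t = T_v·H_d²/c_v = 0.35213×9.8²/2.6 = 13.01 years.

t ≈ 13 years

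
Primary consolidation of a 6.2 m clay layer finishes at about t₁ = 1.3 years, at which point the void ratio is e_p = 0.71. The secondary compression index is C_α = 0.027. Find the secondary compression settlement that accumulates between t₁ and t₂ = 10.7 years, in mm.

S_s ≈ 89.6 mm

Secondary compression: S_s = C_α·H/(1+e_p)·log₁₀(t₂/t₁)
S_s = 0.027×6.2/(1+0.71)×log₁₀(10.7/1.3)
    = 0.09789 × 0.9154 = 0.08962 m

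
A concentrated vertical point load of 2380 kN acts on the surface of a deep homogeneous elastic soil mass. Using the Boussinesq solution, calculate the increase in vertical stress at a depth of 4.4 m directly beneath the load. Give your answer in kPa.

Boussinesq vertical stress below a point load on an elastic half-space:
Δσ_z = 3P/(2πz²) · [1 + (r/z)²]^(−5/2)
r/z = 0/4.4 = 0; [1+(r/z)²]^(−5/2) = 1.
Δσ_z = 3×2380/(2π×4.4²) × 1 = 58.697 × 1 = 58.7 kPa

Δσ_z ≈ 58.7 kPa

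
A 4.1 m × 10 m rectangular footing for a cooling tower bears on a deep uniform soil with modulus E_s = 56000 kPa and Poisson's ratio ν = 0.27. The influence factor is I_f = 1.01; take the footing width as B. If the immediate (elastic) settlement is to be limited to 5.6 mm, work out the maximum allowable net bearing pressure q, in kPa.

q ≈ 81.7 kPa

S_e = q·B·(1−ν²)/E_s · I_f  ⇒  q = S_e·E_s / (B·(1−ν²)·I_f).
q = 0.0056 × 56000 / (4.1 × 0.9271 × 1.01) = 81.69 kPa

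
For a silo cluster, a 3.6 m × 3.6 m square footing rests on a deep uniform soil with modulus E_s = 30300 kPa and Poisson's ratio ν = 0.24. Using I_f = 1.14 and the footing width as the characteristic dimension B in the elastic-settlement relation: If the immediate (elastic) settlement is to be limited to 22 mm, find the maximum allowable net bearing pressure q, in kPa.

S_e = q·B·(1−ν²)/E_s · I_f  ⇒  q = S_e·E_s / (B·(1−ν²)·I_f).
q = 0.022 × 30300 / (3.6 × 0.9424 × 1.14) = 172.4 kPa

q ≈ 172 kPa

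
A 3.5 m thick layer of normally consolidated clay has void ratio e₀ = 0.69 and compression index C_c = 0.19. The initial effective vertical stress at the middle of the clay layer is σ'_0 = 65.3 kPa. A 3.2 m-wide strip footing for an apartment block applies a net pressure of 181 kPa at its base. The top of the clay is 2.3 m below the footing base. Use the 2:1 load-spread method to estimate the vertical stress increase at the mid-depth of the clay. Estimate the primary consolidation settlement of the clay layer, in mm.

Mid-depth of clay below the footing base: z = 2.3 + 3.5/2 = 4.05 m.
Stress increase at mid-clay by the 2:1 spreading method:
Δσ = qB/(B+z) = 181×3.2/(3.2+4.05) = 79.89 kPa
Final effective stress: σ'_f = σ'_0 + Δσ = 65.3 + 79.89 = 145.19 kPa.
Normally consolidated clay, so the full stress increment lies on the virgin compression line:
S_c = C_c·H/(1+e₀)·log₁₀(σ'_f/σ'_0) = 0.19×3.5/(1+0.69)×log₁₀(145.19/65.3)
    = 0.39349 × 0.34702 = 0.1365 m

S_c ≈ 137 mm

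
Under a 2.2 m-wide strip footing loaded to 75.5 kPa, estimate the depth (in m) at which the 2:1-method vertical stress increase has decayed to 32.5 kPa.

2:1 spreading — at depth z the loaded area has grown by z in each plan dimension:
qB/(B+z) = Δσ_z ⇒ z = qB/Δσ_z − B = 75.5×2.2/32.5 − 2.2 = 2.911 m

z ≈ 2.91 m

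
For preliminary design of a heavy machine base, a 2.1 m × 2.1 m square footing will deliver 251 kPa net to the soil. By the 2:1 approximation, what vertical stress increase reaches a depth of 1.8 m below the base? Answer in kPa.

Δσ_z ≈ 72.8 kPa

By the 2:1 method the load spreads at 1 horizontal : 2 vertical, so at depth z the loaded area has grown by z in each plan dimension:
Δσ = qBL/((B+z)(L+z)) = 251×2.1×2.1/((2.1+1.8)(2.1+1.8)) = 72.775 kPa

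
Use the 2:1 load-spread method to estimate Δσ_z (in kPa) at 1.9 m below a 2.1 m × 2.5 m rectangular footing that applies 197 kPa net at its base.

By the 2:1 method the load spreads at 1 horizontal : 2 vertical, so at depth z the loaded area has grown by z in each plan dimension:
Δσ = qBL/((B+z)(L+z)) = 197×2.1×2.5/((2.1+1.9)(2.5+1.9)) = 58.764 kPa

Δσ_z ≈ 58.8 kPa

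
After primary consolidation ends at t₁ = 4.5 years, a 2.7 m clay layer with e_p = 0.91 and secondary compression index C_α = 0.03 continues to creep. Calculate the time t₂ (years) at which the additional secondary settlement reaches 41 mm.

t₂ ≈ 41.7 years

S_s = C_α·H/(1+e_p)·log₁₀(t₂/t₁) ⇒ log₁₀(t₂/t₁) = S_s·(1+e_p)/(C_α·H).
log₁₀(t₂/t₁) = 0.041 × (1+0.91) / (0.03×2.7) = 0.9668
t₂ = t₁ × 10^0.9668 = 4.5 × 9.264 = 41.69 years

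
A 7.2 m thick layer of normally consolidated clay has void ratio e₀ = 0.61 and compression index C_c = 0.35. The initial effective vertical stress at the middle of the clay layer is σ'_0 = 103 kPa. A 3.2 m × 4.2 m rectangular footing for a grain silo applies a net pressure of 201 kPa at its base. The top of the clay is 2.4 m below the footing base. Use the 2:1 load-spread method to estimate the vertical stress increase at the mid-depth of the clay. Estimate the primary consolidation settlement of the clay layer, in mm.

S_c ≈ 168 mm

Mid-depth of clay below the footing base: z = 2.4 + 7.2/2 = 6 m.
Stress increase at mid-clay by the 2:1 spreading method:
Δσ = qBL/((B+z)(L+z)) = 201×3.2×4.2/((3.2+6)(4.2+6)) = 28.788 kPa
Final effective stress: σ'_f = σ'_0 + Δσ = 103 + 28.788 = 131.79 kPa.
Normally consolidated clay, so the full stress increment lies on the virgin compression line:
S_c = C_c·H/(1+e₀)·log₁₀(σ'_f/σ'_0) = 0.35×7.2/(1+0.61)×log₁₀(131.79/103)
    = 1.5652 × 0.10705 = 0.1676 m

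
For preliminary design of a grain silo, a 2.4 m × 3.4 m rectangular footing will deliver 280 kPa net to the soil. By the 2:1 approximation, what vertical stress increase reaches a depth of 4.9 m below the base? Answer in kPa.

By the 2:1 method the load spreads at 1 horizontal : 2 vertical, so at depth z the loaded area has grown by z in each plan dimension:
Δσ = qBL/((B+z)(L+z)) = 280×2.4×3.4/((2.4+4.9)(3.4+4.9)) = 37.709 kPa

Δσ_z ≈ 37.7 kPa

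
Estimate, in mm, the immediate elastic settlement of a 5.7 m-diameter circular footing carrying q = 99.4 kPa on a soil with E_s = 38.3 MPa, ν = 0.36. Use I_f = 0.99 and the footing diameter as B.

Immediate (elastic) settlement: S_e = q·B·(1−ν²)/E_s · I_f.
E_s = 38.3 MPa = 38300 kPa.
S_e = 99.4 × 5.7 × (1 − 0.36²) / 38300 × 0.99
    = 99.4 × 5.7 × 0.8704 / 38300 × 0.99
    = 0.01275 m = 12.75 mm

S_e ≈ 12.7 mm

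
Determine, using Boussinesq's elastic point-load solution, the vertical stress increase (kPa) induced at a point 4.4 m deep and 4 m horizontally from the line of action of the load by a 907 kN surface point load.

Boussinesq vertical stress below a point load on an elastic half-space:
Δσ_z = 3P/(2πz²) · [1 + (r/z)²]^(−5/2)
r/z = 4/4.4 = 0.90909; [1+(r/z)²]^(−5/2) = 0.22181.
Δσ_z = 3×907/(2π×4.4²) × 0.22181 = 22.369 × 0.22181 = 4.962 kPa

Δσ_z ≈ 4.96 kPa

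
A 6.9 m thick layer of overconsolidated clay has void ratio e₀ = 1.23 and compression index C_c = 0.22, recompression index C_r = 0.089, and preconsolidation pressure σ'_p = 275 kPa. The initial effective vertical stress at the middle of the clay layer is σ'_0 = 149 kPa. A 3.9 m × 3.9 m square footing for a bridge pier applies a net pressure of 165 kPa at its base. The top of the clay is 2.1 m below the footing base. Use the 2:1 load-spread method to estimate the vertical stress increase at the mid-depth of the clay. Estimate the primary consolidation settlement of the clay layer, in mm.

Mid-depth of clay below the footing base: z = 2.1 + 6.9/2 = 5.55 m.
Stress increase at mid-clay by the 2:1 spreading method:
Δσ = qBL/((B+z)(L+z)) = 165×3.9×3.9/((3.9+5.55)(3.9+5.55)) = 28.103 kPa
Final effective stress: σ'_f = 149 + 28.103 = 177.1 kPa.
σ'_f = 177.1 ≤ σ'_p = 275 kPa, so the clay remains overconsolidated and only the recompression index applies:
S_c = C_r·H/(1+e₀)·log₁₀(σ'_f/σ'_0) = 0.089×6.9/2.23×log₁₀(177.1/149)
    = 0.27538 × 0.075032 = 0.02066 m

S_c ≈ 20.7 mm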